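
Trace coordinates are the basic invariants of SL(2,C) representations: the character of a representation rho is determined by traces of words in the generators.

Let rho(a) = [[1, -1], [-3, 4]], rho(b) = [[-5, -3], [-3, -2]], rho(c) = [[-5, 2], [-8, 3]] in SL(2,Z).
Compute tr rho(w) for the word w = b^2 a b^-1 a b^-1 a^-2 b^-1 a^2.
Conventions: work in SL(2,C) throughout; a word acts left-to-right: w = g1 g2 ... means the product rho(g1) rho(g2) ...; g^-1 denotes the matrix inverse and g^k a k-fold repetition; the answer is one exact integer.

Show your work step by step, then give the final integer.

-226423

rho(b) = [[-5, -3], [-3, -2]]
... * rho(b) = [[-5, -3], [-3, -2]]  ->  [[34, 21], [21, 13]]
... * rho(a) = [[1, -1], [-3, 4]]  ->  [[-29, 50], [-18, 31]]
... * rho(b^-1) = [[-2, 3], [3, -5]]  ->  [[208, -337], [129, -209]]
... * rho(a) = [[1, -1], [-3, 4]]  ->  [[1219, -1556], [756, -965]]
... * rho(b^-1) = [[-2, 3], [3, -5]]  ->  [[-7106, 11437], [-4407, 7093]]
... * rho(a^-1) = [[4, 1], [3, 1]]  ->  [[5887, 4331], [3651, 2686]]
... * rho(a^-1) = [[4, 1], [3, 1]]  ->  [[36541, 10218], [22662, 6337]]
... * rho(b^-1) = [[-2, 3], [3, -5]]  ->  [[-42428, 58533], [-26313, 36301]]
... * rho(a) = [[1, -1], [-3, 4]]  ->  [[-218027, 276560], [-135216, 171517]]
... * rho(a) = [[1, -1], [-3, 4]]  ->  [[-1047707, 1324267], [-649767, 821284]]
tr = -1047707 + 821284 = -226423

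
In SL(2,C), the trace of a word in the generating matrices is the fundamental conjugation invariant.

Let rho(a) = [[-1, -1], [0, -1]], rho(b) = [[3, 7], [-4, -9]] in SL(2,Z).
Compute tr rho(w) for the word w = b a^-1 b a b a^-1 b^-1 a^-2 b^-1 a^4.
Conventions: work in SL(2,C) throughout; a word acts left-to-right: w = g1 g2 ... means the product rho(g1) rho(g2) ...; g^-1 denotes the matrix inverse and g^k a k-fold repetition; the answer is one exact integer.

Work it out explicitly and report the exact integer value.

16682

rho(b) = [[3, 7], [-4, -9]]
... * rho(a^-1) = [[-1, 1], [0, -1]]  ->  [[-3, -4], [4, 5]]
... * rho(b) = [[3, 7], [-4, -9]]  ->  [[7, 15], [-8, -17]]
... * rho(a) = [[-1, -1], [0, -1]]  ->  [[-7, -22], [8, 25]]
... * rho(b) = [[3, 7], [-4, -9]]  ->  [[67, 149], [-76, -169]]
... * rho(a^-1) = [[-1, 1], [0, -1]]  ->  [[-67, -82], [76, 93]]
... * rho(b^-1) = [[-9, -7], [4, 3]]  ->  [[275, 223], [-312, -253]]
... * rho(a^-1) = [[-1, 1], [0, -1]]  ->  [[-275, 52], [312, -59]]
... * rho(a^-1) = [[-1, 1], [0, -1]]  ->  [[275, -327], [-312, 371]]
... * rho(b^-1) = [[-9, -7], [4, 3]]  ->  [[-3783, -2906], [4292, 3297]]
... * rho(a) = [[-1, -1], [0, -1]]  ->  [[3783, 6689], [-4292, -7589]]
... * rho(a) = [[-1, -1], [0, -1]]  ->  [[-3783, -10472], [4292, 11881]]
... * rho(a) = [[-1, -1], [0, -1]]  ->  [[3783, 14255], [-4292, -16173]]
... * rho(a) = [[-1, -1], [0, -1]]  ->  [[-3783, -18038], [4292, 20465]]
tr = -3783 + 20465 = 16682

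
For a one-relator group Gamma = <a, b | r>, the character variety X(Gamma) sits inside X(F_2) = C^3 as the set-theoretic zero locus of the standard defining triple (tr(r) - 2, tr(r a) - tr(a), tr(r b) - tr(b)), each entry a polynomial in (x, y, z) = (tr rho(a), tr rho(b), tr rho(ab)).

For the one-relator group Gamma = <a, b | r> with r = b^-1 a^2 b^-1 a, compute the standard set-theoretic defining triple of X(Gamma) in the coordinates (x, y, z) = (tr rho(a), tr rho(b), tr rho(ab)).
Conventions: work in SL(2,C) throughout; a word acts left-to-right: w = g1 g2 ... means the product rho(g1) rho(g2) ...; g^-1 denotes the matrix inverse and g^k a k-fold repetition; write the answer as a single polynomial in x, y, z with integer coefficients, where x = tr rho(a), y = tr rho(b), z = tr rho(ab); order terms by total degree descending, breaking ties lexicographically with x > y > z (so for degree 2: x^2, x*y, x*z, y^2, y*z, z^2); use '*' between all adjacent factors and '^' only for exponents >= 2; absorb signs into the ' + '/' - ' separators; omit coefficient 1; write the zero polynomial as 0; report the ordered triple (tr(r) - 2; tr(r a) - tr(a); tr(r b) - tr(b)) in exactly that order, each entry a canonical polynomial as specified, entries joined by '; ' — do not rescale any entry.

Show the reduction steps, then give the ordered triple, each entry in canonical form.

trace(a^2) = trace(a) * trace(a) - trace(1)   [square of a] = x^2 - 2
reduce: trace(a^3) = trace(a) * trace(a^2) - trace(a)   [square of a] = x^3 - 3*x
so trace(b a^2) = trace(a) * trace(b a) - trace(b)   [square of a] = x*z - y
so trace(a^3 b) = trace(a) * trace(b a^2) - trace(b a)   [square of a] = x^2*z - x*y - z
so trace(a^2 b^-1 a) = trace(a^3) * trace(b) - trace(a^3 b)   [inverse elimination on b] = x^3*y - x^2*z - 2*x*y + z
so trace(b a b a) = trace(b a) * trace(b a) - trace(1)   [split at a repeated b] = z^2 - 2
trace(b a b) = trace(b) * trace(a b) - trace(a)   [square of b] = y*z - x
trace(a b a^2 b) = trace(a) * trace(b a b a) - trace(b a b)   [square of a] = x*z^2 - y*z - x
trace(a^2 b^-1 a b) = trace(a b a^2) * trace(b) - trace(a b a^2 b)   [inverse elimination on b] = x^2*y*z - x*y^2 - x*z^2 + x
trace(b^-1 a^2 b^-1 a) = trace(a^2 b^-1 a) * trace(b) - trace(a^2 b^-1 a b)   [inverse elimination on b] = x^3*y^2 - 2*x^2*y*z - x*y^2 + x*z^2 + y*z - x
so trace(a^4) = trace(a) * trace(a^3) - trace(a^2)  (reduce the a square) = x^4 - 4*x^2 + 2
trace(a^4 b) = trace(a) * trace(a^2 b a) - trace(a^2 b)  (reduce the a square) = x^3*z - x^2*y - 2*x*z + y
so trace(a^2 b^-1 a^2) = trace(a^4) * trace(b) - trace(a^4 b)  (eliminate b^-1) = x^4*y - x^3*z - 3*x^2*y + 2*x*z + y
trace(b^2) = trace(b) * trace(b) - trace(1)  (reduce the b square) = y^2 - 2
reduce: trace(b a^2 b) = trace(a) * trace(b^2 a) - trace(b^2)  (reduce the a square) = x*y*z - x^2 - y^2 + 2
reduce: trace(a^2 b a^2 b) = trace(a) * trace(b a^2 b a) - trace(b a^2 b)  (reduce the a square) = x^2*z^2 - 2*x*y*z + y^2 - 2
so trace(a^2 b^-1 a^2 b) = trace(a^2 b a^2) * trace(b) - trace(a^2 b a^2 b)  (eliminate b^-1) = x^3*y*z - x^2*y^2 - x^2*z^2 + 2
so trace(b^-1 a^2 b^-1 a^2) = trace(a^2 b^-1 a^2) * trace(b) - trace(a^2 b^-1 a^2 b)  (eliminate b^-1) = x^4*y^2 - 2*x^3*y*z - 2*x^2*y^2 + x^2*z^2 + 2*x*y*z + y^2 - 2
assemble the triple (trace(r) - 2; trace(r a) - x; trace(r b) - y)

x^3*y^2 - 2*x^2*y*z - x*y^2 + x*z^2 + y*z - x - 2; x^4*y^2 - 2*x^3*y*z - 2*x^2*y^2 + x^2*z^2 + 2*x*y*z + y^2 - x - 2; x^3*y - x^2*z - 2*x*y - y + z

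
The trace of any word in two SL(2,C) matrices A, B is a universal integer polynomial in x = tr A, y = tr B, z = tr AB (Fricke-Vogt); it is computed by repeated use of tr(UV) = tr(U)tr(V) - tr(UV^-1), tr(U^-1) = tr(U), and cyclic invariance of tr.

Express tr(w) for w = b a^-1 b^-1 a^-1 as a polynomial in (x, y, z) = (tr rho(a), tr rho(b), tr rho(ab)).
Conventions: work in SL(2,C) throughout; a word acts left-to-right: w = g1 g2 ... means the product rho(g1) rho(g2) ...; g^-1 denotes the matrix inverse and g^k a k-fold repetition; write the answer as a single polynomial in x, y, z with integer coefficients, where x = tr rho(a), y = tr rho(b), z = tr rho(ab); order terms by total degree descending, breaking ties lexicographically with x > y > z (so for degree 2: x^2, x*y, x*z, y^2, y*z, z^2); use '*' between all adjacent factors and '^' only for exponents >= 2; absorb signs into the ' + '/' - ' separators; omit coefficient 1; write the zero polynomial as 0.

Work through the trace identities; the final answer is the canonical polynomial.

tr(a^-1 b) = tr(b) tr(a) - tr(b a)  (eliminate a^-1) = x*y - z
tr(a^-1 b a^-1) = tr(a^-1 b) tr(a) - tr(a^-1 b a)  (eliminate a^-1) = x^2*y - x*z - y
tr(b^2) = tr(b) tr(b) - tr(1)  (reduce the b square) = y^2 - 2
tr(b^2 a) = tr(b) tr(a b) - tr(a)  (reduce the b square) = y*z - x
tr(b a^-1 b) = tr(b^2) tr(a) - tr(b^2 a)  (eliminate a^-1) = x*y^2 - y*z - x
tr(b a b a) = tr(a b) tr(a b) - tr(1)  (split on a) = z^2 - 2
tr(b a^-1 b a) = tr(b a b) tr(a) - tr(b a b a)  (eliminate a^-1) = x*y*z - x^2 - z^2 + 2
tr(a^-1 b a^-1 b) = tr(b a^-1 b) tr(a) - tr(b a^-1 b a)  (eliminate a^-1) = x^2*y^2 - 2*x*y*z + z^2 - 2
tr(b a^-1 b^-1 a^-1) = tr(a^-1 b a^-1) tr(b) - tr(a^-1 b a^-1 b)  (eliminate b^-1) = x*y*z - y^2 - z^2 + 2

x*y*z - y^2 - z^2 + 2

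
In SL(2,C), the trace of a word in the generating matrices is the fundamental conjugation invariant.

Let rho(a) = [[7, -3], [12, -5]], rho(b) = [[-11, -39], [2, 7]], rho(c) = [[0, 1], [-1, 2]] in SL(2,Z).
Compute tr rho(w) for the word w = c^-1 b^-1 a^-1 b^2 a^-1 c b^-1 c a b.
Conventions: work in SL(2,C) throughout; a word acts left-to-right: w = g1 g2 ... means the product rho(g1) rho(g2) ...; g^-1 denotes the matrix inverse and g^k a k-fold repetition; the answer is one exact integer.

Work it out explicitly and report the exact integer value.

rho(c^-1) = [[2, -1], [1, 0]]
... * rho(b^-1) = [[7, 39], [-2, -11]]  ->  [[16, 89], [7, 39]]
... * rho(a^-1) = [[-5, 3], [-12, 7]]  ->  [[-1148, 671], [-503, 294]]
... * rho(b) = [[-11, -39], [2, 7]]  ->  [[13970, 49469], [6121, 21675]]
... * rho(b) = [[-11, -39], [2, 7]]  ->  [[-54732, -198547], [-23981, -86994]]
... * rho(a^-1) = [[-5, 3], [-12, 7]]  ->  [[2656224, -1554025], [1163833, -680901]]
... * rho(c) = [[0, 1], [-1, 2]]  ->  [[1554025, -451826], [680901, -197969]]
... * rho(b^-1) = [[7, 39], [-2, -11]]  ->  [[11781827, 65577061], [5162245, 28732798]]
... * rho(c) = [[0, 1], [-1, 2]]  ->  [[-65577061, 142935949], [-28732798, 62627841]]
... * rho(a) = [[7, -3], [12, -5]]  ->  [[1256191961, -517948562], [550404506, -226940811]]
... * rho(b) = [[-11, -39], [2, 7]]  ->  [[-14854008695, -52617126413], [-6508331188, -23054361411]]
tr = -14854008695 + -23054361411 = -37908370106

-37908370106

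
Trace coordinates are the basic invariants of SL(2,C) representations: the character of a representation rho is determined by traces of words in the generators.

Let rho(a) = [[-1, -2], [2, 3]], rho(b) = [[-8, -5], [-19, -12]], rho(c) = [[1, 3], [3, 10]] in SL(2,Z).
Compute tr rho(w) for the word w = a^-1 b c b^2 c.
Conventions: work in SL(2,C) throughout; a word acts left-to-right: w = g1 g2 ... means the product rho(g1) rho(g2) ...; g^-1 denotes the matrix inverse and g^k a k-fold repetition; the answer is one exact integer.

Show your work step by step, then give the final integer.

rho(a^-1) = [[3, 2], [-2, -1]]
... * rho(b) = [[-8, -5], [-19, -12]]  ->  [[-62, -39], [35, 22]]
... * rho(c) = [[1, 3], [3, 10]]  ->  [[-179, -576], [101, 325]]
... * rho(b) = [[-8, -5], [-19, -12]]  ->  [[12376, 7807], [-6983, -4405]]
... * rho(b) = [[-8, -5], [-19, -12]]  ->  [[-247341, -155564], [139559, 87775]]
... * rho(c) = [[1, 3], [3, 10]]  ->  [[-714033, -2297663], [402884, 1296427]]
tr = -714033 + 1296427 = 582394

582394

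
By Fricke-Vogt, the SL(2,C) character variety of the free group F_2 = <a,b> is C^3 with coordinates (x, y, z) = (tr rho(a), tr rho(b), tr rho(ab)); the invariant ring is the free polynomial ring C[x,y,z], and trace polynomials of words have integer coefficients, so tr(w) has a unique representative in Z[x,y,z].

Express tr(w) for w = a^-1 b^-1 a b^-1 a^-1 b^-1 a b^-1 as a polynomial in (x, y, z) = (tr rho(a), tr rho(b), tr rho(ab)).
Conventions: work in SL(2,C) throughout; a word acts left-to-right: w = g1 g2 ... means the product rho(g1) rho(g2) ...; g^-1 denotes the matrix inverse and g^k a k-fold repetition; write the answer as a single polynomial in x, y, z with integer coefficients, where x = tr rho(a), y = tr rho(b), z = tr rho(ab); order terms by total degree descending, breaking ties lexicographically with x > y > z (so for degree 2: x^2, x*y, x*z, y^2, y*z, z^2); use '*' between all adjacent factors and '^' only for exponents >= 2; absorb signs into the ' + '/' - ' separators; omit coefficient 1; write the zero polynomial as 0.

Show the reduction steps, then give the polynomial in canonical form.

x^2*y^2*z^2 - 2*x^3*y*z - 2*x*y*z^3 + x^4 + 2*x^2*z^2 + z^4 + 4*x*y*z - 4*x^2 - 4*z^2 + 2

tr(b^-1) = tr(b) = y
tr(b a b) = tr(b)*tr(a b) - tr(a) = y*z - x
tr(b a b a) = tr(a b)*tr(a b) - tr(1)   [split at repeated a] = z^2 - 2
tr(a b a^-1 b) = tr(b a b)*tr(a) - tr(b a b a) = x*y*z - x^2 - z^2 + 2
tr(a^-1 b^-1 a b) = tr(a b a^-1)*tr(b) - tr(a b a^-1 b) = -x*y*z + x^2 + y^2 + z^2 - 2
tr(a b^-1 a^-1 b^-1) = tr(a^-1 b^-1 a)*tr(b) - tr(a^-1 b^-1 a b) = x*y*z - x^2 - z^2 + 2
tr(b^-1 a b^-1 a^-1 b^-1) = tr(a b^-1 a^-1 b^-1)*tr(b) - tr(a b^-1 a^-1) = x*y^2*z - x^2*y - y*z^2 + y
tr(b^-1 a b a^-1 b^-1) = tr(a b a^-1 b^-1)*tr(b) - tr(a b a^-1) = -x*y^2*z + x^2*y + y^3 + y*z^2 - 3*y
tr(a^2 b) = tr(a)*tr(b a) - tr(b) = x*z - y
tr(a^2) = tr(a)*tr(a) - tr(1) = x^2 - 2
tr(b a^2 b) = tr(b)*tr(a^2 b) - tr(a^2) = x*y*z - x^2 - y^2 + 2
tr(b a^2 b a) = tr(a)*tr(b a b a) - tr(b a b) = x*z^2 - y*z - x
tr(a^2 b a^-1 b) = tr(b a^2 b)*tr(a) - tr(b a^2 b a) = x^2*y*z - x^3 - x*y^2 - x*z^2 + y*z + 3*x
tr(a b a^-1 b^-1 a) = tr(a^2 b a^-1)*tr(b) - tr(a^2 b a^-1 b) = -x^2*y*z + x^3 + x*y^2 + x*z^2 - 3*x
tr(a^2 b a) = tr(a)*tr(b a^2) - tr(b a) = x^2*z - x*y - z
tr(a b a b^-1 a) = tr(a^2 b a)*tr(b) - tr(a^2 b a b) = x^2*y*z - x*y^2 - x*z^2 + x
tr(a b a^2 b a) = tr(a)*tr(b a^2 b a) - tr(b a^2 b) = x^2*z^2 - 2*x*y*z + y^2 - 2
tr(b a b a b a) = tr(b a b a)*tr(b a) - tr(a b)   [split at repeated b] = z^3 - 3*z
tr(b a b a b) = tr(b)*tr(a b a b) - tr(a b a) = y*z^2 - x*z - y
tr(a b a^2 b a b) = tr(a)*tr(b a b a b a) - tr(b a b a b) = x*z^3 - y*z^2 - 2*x*z + y
tr(a b a b^-1 a b a) = tr(a b a^2 b a)*tr(b) - tr(a b a^2 b a b) = x^2*y*z^2 - 2*x*y^2*z - x*z^3 + y^3 + y*z^2 + 2*x*z - 3*y
tr(a b a b a b a b) = tr(b a b a b a)*tr(b a) - tr(a b a b)   [split at repeated b] = z^4 - 4*z^2 + 2
tr(a b a b^-1 a b a b) = tr(a b a b a b a)*tr(b) - tr(a b a b a b a b) = x*y*z^3 - y^2*z^2 - z^4 - 2*x*y*z + y^2 + 4*z^2 - 2
tr(b^-1 a b a b^-1 a b a) = tr(a b a b^-1 a b a)*tr(b) - tr(a b a b^-1 a b a b) = x^2*y^2*z^2 - 2*x*y^3*z - 2*x*y*z^3 + y^4 + 2*y^2*z^2 + z^4 + 4*x*y*z - 4*y^2 - 4*z^2 + 2
tr(b^-1 a b a^-1 b^-1 a b a) = tr(b^-1 a b a b^-1 a b)*tr(a) - tr(b^-1 a b a b^-1 a b a) = -x^2*y^2*z^2 + x^3*y*z + 2*x*y^3*z + 2*x*y*z^3 - x^2*y^2 - x^2*z^2 - y^4 - 2*y^2*z^2 - z^4 - 4*x*y*z + x^2 + 4*y^2 + 4*z^2 - 2
tr(a^-1 b^-1 a b a^-1 b^-1 a b) = tr(b^-1 a b a^-1 b^-1 a b)*tr(a) - tr(b^-1 a b a^-1 b^-1 a b a) = x^2*y^2*z^2 - 2*x^3*y*z - 2*x*y^3*z - 2*x*y*z^3 + x^4 + 2*x^2*y^2 + 2*x^2*z^2 + y^4 + 2*y^2*z^2 + z^4 + 4*x*y*z - 4*x^2 - 4*y^2 - 4*z^2 + 2
tr(a^-1 b^-1 a b^-1 a^-1 b^-1 a b) = tr(a^-1 b^-1 a b a^-1 b^-1 a)*tr(b) - tr(a^-1 b^-1 a b a^-1 b^-1 a b) = -x^2*y^2*z^2 + 2*x^3*y*z + x*y^3*z + 2*x*y*z^3 - x^4 - x^2*y^2 - 2*x^2*z^2 - y^2*z^2 - z^4 - 4*x*y*z + 4*x^2 + y^2 + 4*z^2 - 2
tr(a^-1 b^-1 a b^-1 a^-1 b^-1 a b^-1) = tr(a^-1 b^-1 a b^-1 a^-1 b^-1 a)*tr(b) - tr(a^-1 b^-1 a b^-1 a^-1 b^-1 a b) = x^2*y^2*z^2 - 2*x^3*y*z - 2*x*y*z^3 + x^4 + 2*x^2*z^2 + z^4 + 4*x*y*z - 4*x^2 - 4*z^2 + 2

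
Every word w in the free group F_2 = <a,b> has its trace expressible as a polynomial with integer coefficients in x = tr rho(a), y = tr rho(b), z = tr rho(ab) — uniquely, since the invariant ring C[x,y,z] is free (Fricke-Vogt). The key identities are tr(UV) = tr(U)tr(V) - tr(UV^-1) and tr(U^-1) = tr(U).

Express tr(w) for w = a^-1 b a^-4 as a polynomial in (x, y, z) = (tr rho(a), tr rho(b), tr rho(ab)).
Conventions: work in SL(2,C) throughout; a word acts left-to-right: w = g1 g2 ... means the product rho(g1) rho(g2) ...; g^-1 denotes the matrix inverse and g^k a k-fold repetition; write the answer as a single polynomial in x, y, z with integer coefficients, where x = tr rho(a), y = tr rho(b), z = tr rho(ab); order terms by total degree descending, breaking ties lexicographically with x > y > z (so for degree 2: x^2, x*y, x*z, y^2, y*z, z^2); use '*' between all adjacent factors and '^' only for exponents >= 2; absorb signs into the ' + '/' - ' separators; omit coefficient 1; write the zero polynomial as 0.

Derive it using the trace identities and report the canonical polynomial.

x^5*y - x^4*z - 4*x^3*y + 3*x^2*z + 3*x*y - z

tr(b a^-1) = tr(b) * tr(a) - tr(b a)   [inverse elimination on a] = x*y - z
tr(a^-1 b a^-1) = tr(b a^-1) * tr(a) - tr(b)   [inverse elimination on a] = x^2*y - x*z - y
tr(a^-2 b a^-1) = tr(a^-1 b a^-1) * tr(a) - tr(a^-1 b)   [inverse elimination on a] = x^3*y - x^2*z - 2*x*y + z
tr(a^-3 b a^-1) = tr(a^-2 b a^-1) * tr(a) - tr(a^-2 b)   [inverse elimination on a] = x^4*y - x^3*z - 3*x^2*y + 2*x*z + y
tr(a^-1 b a^-4) = tr(a^-3 b a^-1) * tr(a) - tr(a^-3 b)   [inverse elimination on a] = x^5*y - x^4*z - 4*x^3*y + 3*x^2*z + 3*x*y - z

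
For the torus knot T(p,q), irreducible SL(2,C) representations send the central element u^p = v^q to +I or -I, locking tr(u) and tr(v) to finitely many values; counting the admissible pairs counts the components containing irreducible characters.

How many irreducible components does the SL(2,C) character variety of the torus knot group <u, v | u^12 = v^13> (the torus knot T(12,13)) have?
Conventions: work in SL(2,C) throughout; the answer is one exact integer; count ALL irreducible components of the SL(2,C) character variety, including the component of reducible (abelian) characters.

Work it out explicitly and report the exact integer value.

For T(12,13): irreducibility forces the central element u^12 = v^13 to one of +I, -I.
So on each irreducible component the traces are pinned: tr(u) = 2*cos(pi*alpha/12) with 1 <= alpha <= 11, tr(v) = 2*cos(pi*beta/13) with 1 <= beta <= 12.
The two central values (-1)^alpha I and (-1)^beta I must be the same matrix, so alpha and beta share a parity.
count pairs: odd alpha (6 choices) x odd beta (6), plus even alpha (5) x even beta (6): 6*6 + 5*6 = 66.
Total: 66 irreducible-character components + 1 reducible (abelian) component = 67.

67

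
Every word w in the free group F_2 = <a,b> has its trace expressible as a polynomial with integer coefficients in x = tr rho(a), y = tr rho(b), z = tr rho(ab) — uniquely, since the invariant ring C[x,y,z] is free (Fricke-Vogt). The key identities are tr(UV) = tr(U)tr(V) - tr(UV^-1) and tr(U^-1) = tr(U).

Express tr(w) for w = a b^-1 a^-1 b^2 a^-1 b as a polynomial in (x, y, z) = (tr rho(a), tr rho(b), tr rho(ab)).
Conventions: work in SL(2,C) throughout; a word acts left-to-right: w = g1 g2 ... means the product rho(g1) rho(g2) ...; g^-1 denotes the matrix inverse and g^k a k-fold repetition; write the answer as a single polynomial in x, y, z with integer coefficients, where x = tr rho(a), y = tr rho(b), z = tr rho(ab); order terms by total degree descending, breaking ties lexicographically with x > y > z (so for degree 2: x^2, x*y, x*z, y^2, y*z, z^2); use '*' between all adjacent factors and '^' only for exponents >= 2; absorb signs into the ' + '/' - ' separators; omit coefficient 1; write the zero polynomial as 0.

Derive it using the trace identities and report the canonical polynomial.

-x^2*y^3*z + x^3*y^2 + x*y^4 + 2*x*y^2*z^2 - y^3*z - y*z^3 - x^3 - 4*x*y^2 - x*z^2 + 3*y*z + 3*x

so tr(b^2) = tr(b) tr(b) - tr(1)  (reduce the b square) = y^2 - 2
reduce: tr(b^3) = tr(b) tr(b^2) - tr(b)  (reduce the b square) = y^3 - 3*y
so tr(b a b) = tr(b) tr(a b) - tr(a)  (reduce the b square) = y*z - x
tr(b^3 a) = tr(b) tr(b a b) - tr(b a)  (reduce the b square) = y^2*z - x*y - z
so tr(b^2 a^-1 b) = tr(b^3) tr(a) - tr(b^3 a)  (eliminate a^-1) = x*y^3 - y^2*z - 2*x*y + z
so tr(b a b^3) = tr(b) tr(a b^3) - tr(a b^2)  (reduce the b square) = y^3*z - x*y^2 - 2*y*z + x
tr(a b a b) = tr(a b) tr(a b) - tr(1)  (split on a) = z^2 - 2
so tr(a b a) = tr(a) tr(b a) - tr(b)  (reduce the a square) = x*z - y
tr(b a b a b) = tr(b) tr(a b a b) - tr(a b a)  (reduce the b square) = y*z^2 - x*z - y
reduce: tr(b a b^3 a) = tr(b) tr(b a b a b) - tr(b a b a)  (reduce the b square) = y^2*z^2 - x*y*z - y^2 - z^2 + 2
reduce: tr(b^2 a^-1 b a b) = tr(b a b^3) tr(a) - tr(b a b^3 a)  (eliminate a^-1) = x*y^3*z - x^2*y^2 - y^2*z^2 - x*y*z + x^2 + y^2 + z^2 - 2
tr(a b a b a b) = tr(b a b a) tr(b a) - tr(a b)  (split on b) = z^3 - 3*z
tr(a b a b a) = tr(a) tr(b a b a) - tr(b a b)  (reduce the a square) = x*z^2 - y*z - x
tr(b a b a b^2 a) = tr(b) tr(a b a b a b) - tr(a b a b a)  (reduce the b square) = y*z^3 - x*z^2 - 2*y*z + x
reduce: tr(b^2 a^-1 b a b a) = tr(b a b a b^2) tr(a) - tr(b a b a b^2 a)  (eliminate a^-1) = x*y^2*z^2 - x^2*y*z - y*z^3 - x*y^2 + 2*y*z + x
tr(a^-1 b^2 a^-1 b a b) = tr(b^2 a^-1 b a b) tr(a) - tr(b^2 a^-1 b a b a)  (eliminate a^-1) = x^2*y^3*z - x^3*y^2 - 2*x*y^2*z^2 + y*z^3 + x^3 + 2*x*y^2 + x*z^2 - 2*y*z - 3*x
tr(a b^-1 a^-1 b^2 a^-1 b) = tr(a^-1 b^2 a^-1 b a) tr(b) - tr(a^-1 b^2 a^-1 b a b)  (eliminate b^-1) = -x^2*y^3*z + x^3*y^2 + x*y^4 + 2*x*y^2*z^2 - y^3*z - y*z^3 - x^3 - 4*x*y^2 - x*z^2 + 3*y*z + 3*x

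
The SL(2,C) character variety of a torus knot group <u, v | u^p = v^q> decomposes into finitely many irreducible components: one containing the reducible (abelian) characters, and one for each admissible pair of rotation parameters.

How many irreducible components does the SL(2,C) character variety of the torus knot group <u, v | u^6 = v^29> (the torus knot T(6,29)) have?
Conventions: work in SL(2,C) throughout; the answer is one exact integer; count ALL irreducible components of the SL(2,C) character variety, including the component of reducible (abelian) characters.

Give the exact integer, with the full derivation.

71

For T(6,29): irreducibility forces the central element u^6 = v^29 to one of +I, -I.
On an irreducible component, tr(u) is locked at 2*cos(pi*alpha/6) for some alpha in 1..5, and tr(v) at 2*cos(pi*beta/29) for some beta in 1..28.
u^6 = (-1)^alpha I and v^29 = (-1)^beta I must agree, so alpha and beta have equal parity.
count pairs: odd alpha (3 choices) x odd beta (14), plus even alpha (2) x even beta (14): 3*14 + 2*14 = 70.
That is 70 components of irreducible characters, and with the reducible (abelian) component the total is 71.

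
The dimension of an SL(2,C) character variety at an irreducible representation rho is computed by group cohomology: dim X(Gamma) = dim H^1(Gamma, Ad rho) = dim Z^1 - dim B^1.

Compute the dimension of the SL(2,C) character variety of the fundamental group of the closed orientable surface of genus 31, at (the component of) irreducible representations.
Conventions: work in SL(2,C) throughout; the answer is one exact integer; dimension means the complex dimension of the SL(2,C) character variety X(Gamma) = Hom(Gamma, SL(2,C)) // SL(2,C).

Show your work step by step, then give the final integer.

Gamma = pi_1(Sigma_31) = < a_1, b_1, ..., a_31, b_31 | prod [a_i, b_i] > has 2g = 62 generators and 1 relator.
Unconstrained cocycle data is one sl_2 vector per generator (186 dimensions), cut by the relator condition d_2(z) = 0.
H^2 = coker(d_2) is dual to H^0 = 0 at irreducible rho (Poincare duality), so d_2 is onto: dim Z^1 = 183.
As always at irreducible rho, dim B^1 = 3.
Hence dim X = 183 - 3 = 180.

180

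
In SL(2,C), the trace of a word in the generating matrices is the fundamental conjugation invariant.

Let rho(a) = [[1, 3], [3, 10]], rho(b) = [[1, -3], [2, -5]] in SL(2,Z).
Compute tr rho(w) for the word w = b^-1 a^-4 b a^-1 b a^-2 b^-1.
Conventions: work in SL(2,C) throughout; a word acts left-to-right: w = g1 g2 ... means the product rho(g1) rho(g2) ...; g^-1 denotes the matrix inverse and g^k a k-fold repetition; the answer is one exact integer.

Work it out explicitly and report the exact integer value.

rho(b^-1) = [[-5, 3], [-2, 1]]
... * rho(a^-1) = [[10, -3], [-3, 1]]  ->  [[-59, 18], [-23, 7]]
... * rho(a^-1) = [[10, -3], [-3, 1]]  ->  [[-644, 195], [-251, 76]]
... * rho(a^-1) = [[10, -3], [-3, 1]]  ->  [[-7025, 2127], [-2738, 829]]
... * rho(a^-1) = [[10, -3], [-3, 1]]  ->  [[-76631, 23202], [-29867, 9043]]
... * rho(b) = [[1, -3], [2, -5]]  ->  [[-30227, 113883], [-11781, 44386]]
... * rho(a^-1) = [[10, -3], [-3, 1]]  ->  [[-643919, 204564], [-250968, 79729]]
... * rho(b) = [[1, -3], [2, -5]]  ->  [[-234791, 908937], [-91510, 354259]]
... * rho(a^-1) = [[10, -3], [-3, 1]]  ->  [[-5074721, 1613310], [-1977877, 628789]]
... * rho(a^-1) = [[10, -3], [-3, 1]]  ->  [[-55587140, 16837473], [-21665137, 6562420]]
... * rho(b^-1) = [[-5, 3], [-2, 1]]  ->  [[244260754, -149923947], [95200845, -58432991]]
tr = 244260754 + -58432991 = 185827763

185827763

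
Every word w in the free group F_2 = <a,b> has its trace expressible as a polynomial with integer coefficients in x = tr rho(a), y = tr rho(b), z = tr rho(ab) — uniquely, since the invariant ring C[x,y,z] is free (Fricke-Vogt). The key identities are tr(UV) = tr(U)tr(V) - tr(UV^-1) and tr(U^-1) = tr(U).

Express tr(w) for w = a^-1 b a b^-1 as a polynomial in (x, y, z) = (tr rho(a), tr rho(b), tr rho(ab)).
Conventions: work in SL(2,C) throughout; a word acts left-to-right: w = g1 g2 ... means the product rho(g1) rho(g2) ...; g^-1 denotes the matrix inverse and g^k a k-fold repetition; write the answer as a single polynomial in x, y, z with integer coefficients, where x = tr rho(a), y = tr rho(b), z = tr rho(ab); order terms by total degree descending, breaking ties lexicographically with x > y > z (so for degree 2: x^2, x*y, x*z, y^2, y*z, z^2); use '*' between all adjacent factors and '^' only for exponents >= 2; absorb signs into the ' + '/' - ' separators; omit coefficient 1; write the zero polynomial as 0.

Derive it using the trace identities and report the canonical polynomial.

-x*y*z + x^2 + y^2 + z^2 - 2

tr(b a b) = tr(b)*tr(a b) - tr(a) = y*z - x
tr(b a b a) = tr(b a)*tr(b a) - tr(1)   [split at repeated b] = z^2 - 2
use: tr(a^-1 b a b) = tr(b a b)*tr(a) - tr(b a b a) = x*y*z - x^2 - z^2 + 2
tr(a^-1 b a b^-1) = tr(a^-1 b a)*tr(b) - tr(a^-1 b a b) = -x*y*z + x^2 + y^2 + z^2 - 2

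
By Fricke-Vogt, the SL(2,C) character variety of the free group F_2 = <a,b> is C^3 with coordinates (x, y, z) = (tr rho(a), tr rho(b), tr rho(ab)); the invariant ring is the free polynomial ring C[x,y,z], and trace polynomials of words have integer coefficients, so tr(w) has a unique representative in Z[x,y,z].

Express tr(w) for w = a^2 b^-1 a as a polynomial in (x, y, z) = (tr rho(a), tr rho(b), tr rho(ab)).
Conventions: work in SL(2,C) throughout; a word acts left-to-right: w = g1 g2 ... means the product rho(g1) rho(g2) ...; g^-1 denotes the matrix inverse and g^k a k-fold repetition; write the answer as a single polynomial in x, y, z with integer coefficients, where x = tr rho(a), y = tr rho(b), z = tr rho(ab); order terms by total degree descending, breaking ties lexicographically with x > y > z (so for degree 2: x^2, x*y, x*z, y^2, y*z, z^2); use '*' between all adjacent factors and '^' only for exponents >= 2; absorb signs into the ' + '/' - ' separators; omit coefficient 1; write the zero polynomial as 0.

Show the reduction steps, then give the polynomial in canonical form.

apply: tr(a^2) = tr(a)*tr(a) - tr(1) = x^2 - 2
apply: tr(a^3) = tr(a)*tr(a^2) - tr(a) = x^3 - 3*x
use: tr(b a^2) = tr(a)*tr(b a) - tr(b) = x*z - y
tr(a^3 b) = tr(a)*tr(b a^2) - tr(b a) = x^2*z - x*y - z
tr(a^2 b^-1 a) = tr(a^3)*tr(b) - tr(a^3 b) = x^3*y - x^2*z - 2*x*y + z

x^3*y - x^2*z - 2*x*y + z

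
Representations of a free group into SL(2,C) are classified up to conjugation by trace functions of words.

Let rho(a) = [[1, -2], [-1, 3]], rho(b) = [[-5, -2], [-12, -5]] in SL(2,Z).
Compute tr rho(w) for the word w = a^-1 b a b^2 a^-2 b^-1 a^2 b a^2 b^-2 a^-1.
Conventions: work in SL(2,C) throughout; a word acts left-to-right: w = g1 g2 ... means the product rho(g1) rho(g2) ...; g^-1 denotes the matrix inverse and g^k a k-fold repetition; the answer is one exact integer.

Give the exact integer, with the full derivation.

rho(a^-1) = [[3, 2], [1, 1]]
... * rho(b) = [[-5, -2], [-12, -5]]  ->  [[-39, -16], [-17, -7]]
... * rho(a) = [[1, -2], [-1, 3]]  ->  [[-23, 30], [-10, 13]]
... * rho(b) = [[-5, -2], [-12, -5]]  ->  [[-245, -104], [-106, -45]]
... * rho(b) = [[-5, -2], [-12, -5]]  ->  [[2473, 1010], [1070, 437]]
... * rho(a^-1) = [[3, 2], [1, 1]]  ->  [[8429, 5956], [3647, 2577]]
... * rho(a^-1) = [[3, 2], [1, 1]]  ->  [[31243, 22814], [13518, 9871]]
... * rho(b^-1) = [[-5, 2], [12, -5]]  ->  [[117553, -51584], [50862, -22319]]
... * rho(a) = [[1, -2], [-1, 3]]  ->  [[169137, -389858], [73181, -168681]]
... * rho(a) = [[1, -2], [-1, 3]]  ->  [[558995, -1507848], [241862, -652405]]
... * rho(b) = [[-5, -2], [-12, -5]]  ->  [[15299201, 6421250], [6619550, 2778301]]
... * rho(a) = [[1, -2], [-1, 3]]  ->  [[8877951, -11334652], [3841249, -4904197]]
... * rho(a) = [[1, -2], [-1, 3]]  ->  [[20212603, -51759858], [8745446, -22395089]]
... * rho(b^-1) = [[-5, 2], [12, -5]]  ->  [[-722181311, 299224496], [-312468298, 129466337]]
... * rho(b^-1) = [[-5, 2], [12, -5]]  ->  [[7201600507, -2940485102], [3115937534, -1272268281]]
... * rho(a^-1) = [[3, 2], [1, 1]]  ->  [[18664316419, 11462715912], [8075544321, 4959606787]]
tr = 18664316419 + 4959606787 = 23623923206

23623923206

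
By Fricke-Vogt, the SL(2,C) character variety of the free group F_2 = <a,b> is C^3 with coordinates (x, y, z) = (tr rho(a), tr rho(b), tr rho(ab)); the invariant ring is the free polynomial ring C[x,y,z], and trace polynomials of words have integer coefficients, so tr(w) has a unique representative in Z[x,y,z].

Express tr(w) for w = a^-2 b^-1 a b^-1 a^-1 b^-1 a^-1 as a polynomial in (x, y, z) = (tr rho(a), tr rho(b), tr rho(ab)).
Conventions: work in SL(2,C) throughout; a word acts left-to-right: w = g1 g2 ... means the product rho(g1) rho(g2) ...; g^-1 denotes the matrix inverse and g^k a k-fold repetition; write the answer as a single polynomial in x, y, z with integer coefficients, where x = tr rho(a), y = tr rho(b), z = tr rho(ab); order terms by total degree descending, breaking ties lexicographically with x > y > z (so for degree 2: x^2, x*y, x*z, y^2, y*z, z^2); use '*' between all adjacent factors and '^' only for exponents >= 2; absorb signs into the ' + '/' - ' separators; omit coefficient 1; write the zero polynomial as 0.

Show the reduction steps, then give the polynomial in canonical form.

x^3*y*z^2 - x^4*z - x^2*y^2*z - x^2*z^3 + 4*x^2*z + z^3 - 3*z

trace(a^-1) = trace(a) = x
reduce: trace(a^-1 b) = trace(b) trace(a) - trace(b a) = x*y - z
reduce: trace(a^-1 b^-1) = trace(a^-1) trace(b) - trace(a^-1 b) = z
reduce: trace(b^-1 a^-2) = trace(a^-1 b^-1) trace(a) - trace(a^-1 b^-1 a) = x*z - y
so trace(b^-1 a^-3) = trace(b^-1 a^-2) trace(a) - trace(b^-1 a^-1) = x^2*z - x*y - z
reduce: trace(a^-2) = trace(a^-1) trace(a) - trace(1) = x^2 - 2
trace(a^-3) = trace(a^-2) trace(a) - trace(a^-1) = x^3 - 3*x
trace(b^-1 a^-3 b^-1) = trace(b^-1 a^-3) trace(b) - trace(b^-1 a^-3 b) = x^2*y*z - x^3 - x*y^2 - y*z + 3*x
so trace(a^-2 b) = trace(b a^-1) trace(a) - trace(b) = x^2*y - x*z - y
trace(b a^-3) = trace(a^-2 b) trace(a) - trace(a^-2 b a) = x^3*y - x^2*z - 2*x*y + z
trace(b a b) = trace(b) trace(a b) - trace(a) = y*z - x
trace(b a b a) = trace(b a) trace(b a) - trace(1) = z^2 - 2
so trace(b a b a^-1) = trace(b a b) trace(a) - trace(b a b a) = x*y*z - x^2 - z^2 + 2
trace(a^-1 b a b a^-1) = trace(b a b a^-1) trace(a) - trace(b a b) = x^2*y*z - x^3 - x*z^2 - y*z + 3*x
trace(a^-1 b a b a^-2) = trace(a^-1 b a b a^-1) trace(a) - trace(a^-1 b a b) = x^3*y*z - x^4 - x^2*z^2 - 2*x*y*z + 4*x^2 + z^2 - 2
trace(a b a^-4 b) = trace(a^-1 b a b a^-2) trace(a) - trace(a^-1 b a b a^-1) = x^4*y*z - x^5 - x^3*z^2 - 3*x^2*y*z + 5*x^3 + 2*x*z^2 + y*z - 5*x
trace(a^-3 b^-1 a b a^-1) = trace(a b a^-4) trace(b) - trace(a b a^-4 b) = -x^4*y*z + x^5 + x^3*y^2 + x^3*z^2 + 2*x^2*y*z - 5*x^3 - 2*x*y^2 - 2*x*z^2 + 5*x
reduce: trace(b^2) = trace(b) trace(b) - trace(1) = y^2 - 2
trace(b a b^2) = trace(b) trace(a b^2) - trace(a b) = y^2*z - x*y - z
trace(b a b^2 a) = trace(b) trace(a b a b) - trace(a b a) = y*z^2 - x*z - y
trace(a b^2 a^-1 b) = trace(b a b^2) trace(a) - trace(b a b^2 a) = x*y^2*z - x^2*y - y*z^2 + y
so trace(b^-1 a b^2 a^-1) = trace(a b^2 a^-1) trace(b) - trace(a b^2 a^-1 b) = -x*y^2*z + x^2*y + y^3 + y*z^2 - 3*y
trace(b a^-2 b^-1 a b) = trace(b^-1 a b^2 a^-1) trace(a) - trace(b^-1 a b^2) = -x^2*y^2*z + x^3*y + x*y^3 + x*y*z^2 - 3*x*y - z
reduce: trace(b a b a b a) = trace(a b a b) trace(a b) - trace(b a) = z^3 - 3*z
reduce: trace(a b a b a^-1 b) = trace(b a b a b) trace(a) - trace(b a b a b a) = x*y*z^2 - x^2*z - z^3 - x*y + 3*z
reduce: trace(a^-1 b^-1 a b a b) = trace(a b a b a^-1) trace(b) - trace(a b a b a^-1 b) = -x*y*z^2 + x^2*z + y^2*z + z^3 - 3*z
trace(b a^-2 b^-1 a b a) = trace(a^-1 b^-1 a b a b) trace(a) - trace(a^-1 b^-1 a b a b a) = -x^2*y*z^2 + x^3*z + x*y^2*z + x*z^3 - 4*x*z + y
trace(a^-1 b^-1 a b a^-1 b a^-1) = trace(b a^-2 b^-1 a b) trace(a) - trace(b a^-2 b^-1 a b a) = -x^3*y^2*z + x^4*y + x^2*y^3 + 2*x^2*y*z^2 - x^3*z - x*y^2*z - x*z^3 - 3*x^2*y + 3*x*z - y
so trace(a^-1 b^-1 a b a^-1 b) = trace(b a^-1 b^-1 a b) trace(a) - trace(b a^-1 b^-1 a b a) = -x^2*y^2*z + x^3*y + x*y^3 + 2*x*y*z^2 - x^2*z - y^2*z - z^3 - 3*x*y + 3*z
trace(a^-3 b^-1 a b a^-1 b) = trace(a^-1 b^-1 a b a^-1 b a^-1) trace(a) - trace(a^-1 b^-1 a b a^-1 b) = -x^4*y^2*z + x^5*y + x^3*y^3 + 2*x^3*y*z^2 - x^4*z - x^2*z^3 - 4*x^3*y - x*y^3 - 2*x*y*z^2 + 4*x^2*z + y^2*z + z^3 + 2*x*y - 3*z
trace(a^-1 b^-1 a^-3 b^-1 a b) = trace(a^-3 b^-1 a b a^-1) trace(b) - trace(a^-3 b^-1 a b a^-1 b) = -x^3*y*z^2 + x^4*z + 2*x^2*y^2*z + x^2*z^3 - x^3*y - x*y^3 - 4*x^2*z - y^2*z - z^3 + 3*x*y + 3*z
so trace(a^-2 b^-1 a b^-1 a^-1 b^-1 a^-1) = trace(a^-1 b^-1 a^-3 b^-1 a) trace(b) - trace(a^-1 b^-1 a^-3 b^-1 a b) = x^3*y*z^2 - x^4*z - x^2*y^2*z - x^2*z^3 + 4*x^2*z + z^3 - 3*z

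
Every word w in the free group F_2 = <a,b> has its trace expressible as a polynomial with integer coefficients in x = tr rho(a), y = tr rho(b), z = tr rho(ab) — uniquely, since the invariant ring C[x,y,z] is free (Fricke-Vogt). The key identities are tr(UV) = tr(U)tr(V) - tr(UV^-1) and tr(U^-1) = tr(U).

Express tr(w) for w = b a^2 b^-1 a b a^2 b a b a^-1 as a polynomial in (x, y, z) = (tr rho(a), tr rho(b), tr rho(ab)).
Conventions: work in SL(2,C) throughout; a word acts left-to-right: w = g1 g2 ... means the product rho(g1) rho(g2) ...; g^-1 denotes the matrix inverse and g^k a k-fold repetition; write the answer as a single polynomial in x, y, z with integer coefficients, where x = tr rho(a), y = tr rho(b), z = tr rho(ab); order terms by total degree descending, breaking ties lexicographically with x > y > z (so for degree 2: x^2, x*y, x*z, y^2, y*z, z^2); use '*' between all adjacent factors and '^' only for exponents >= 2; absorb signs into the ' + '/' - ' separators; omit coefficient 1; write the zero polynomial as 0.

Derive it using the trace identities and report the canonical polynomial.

x^4*y^2*z^3 - x^5*y*z^2 - 2*x^3*y^3*z^2 - 2*x^3*y*z^4 + x^4*y^2*z + x^4*z^3 + x^2*y^4*z + 3*x^2*y^2*z^3 + x^2*z^5 + 4*x^3*y*z^2 - x*y^3*z^2 - x*y*z^4 - x^4*z - 6*x^2*y^2*z - 4*x^2*z^3 + x^3*y + x*y^3 + 3*x*y*z^2 + 3*x^2*z + y^2*z - 3*x*y - z

trace(a b a b) = trace(b a)*trace(b a) - trace(1)   [split at a repeated b] = z^2 - 2
trace(b a b a b a) = trace(a b)*trace(a b a b) - trace(a^-1 b^-1)   [split at a repeated a] = z^3 - 3*z
use: trace(a b a) = trace(a)*trace(b a) - trace(b)   [square of a] = x*z - y
use: trace(b a b a b) = trace(b)*trace(a b a b) - trace(a b a)   [square of b] = y*z^2 - x*z - y
trace(a b a^2 b a b) = trace(a)*trace(b a b a b a) - trace(b a b a b)   [square of a] = x*z^3 - y*z^2 - 2*x*z + y
trace(b a b) = trace(b)*trace(a b) - trace(a)   [square of b] = y*z - x
apply: trace(b a^2 b a) = trace(a)*trace(b a b a) - trace(b a b)   [square of a] = x*z^2 - y*z - x
trace(b^2) = trace(b)*trace(b) - trace(1)   [square of b] = y^2 - 2
use: trace(b a^2 b) = trace(a)*trace(b^2 a) - trace(b^2)   [square of a] = x*y*z - x^2 - y^2 + 2
use: trace(a b a^2 b a) = trace(a)*trace(b a^2 b a) - trace(b a^2 b)   [square of a] = x^2*z^2 - 2*x*y*z + y^2 - 2
use: trace(b a^2 b a b^2 a) = trace(b)*trace(a b a^2 b a b) - trace(a b a^2 b a)   [square of b] = x*y*z^3 - x^2*z^2 - y^2*z^2 + 2
use: trace(a^2 b a) = trace(a)*trace(b a^2) - trace(b a)   [square of a] = x^2*z - x*y - z
use: trace(b a^2 b a b) = trace(b)*trace(a^2 b a b) - trace(a^2 b a)   [square of b] = x*y*z^2 - x^2*z - y^2*z + z
trace(b a^2 b a b^2) = trace(b)*trace(b a^2 b a b) - trace(b a^2 b a)   [square of b] = x*y^2*z^2 - x^2*y*z - y^3*z - x*z^2 + 2*y*z + x
use: trace(b a^2 b a b^2 a^2) = trace(a)*trace(b a^2 b a b^2 a) - trace(b a^2 b a b^2)   [square of a] = x^2*y*z^3 - x^3*z^2 - 2*x*y^2*z^2 + x^2*y*z + y^3*z + x*z^2 - 2*y*z + x
apply: trace(a b a^2 b a b^2 a^2) = trace(a)*trace(b a^2 b a b^2 a^2) - trace(b a^2 b a b^2 a)   [square of a] = x^3*y*z^3 - x^4*z^2 - 2*x^2*y^2*z^2 + x^3*y*z + x*y^3*z - x*y*z^3 + 2*x^2*z^2 + y^2*z^2 - 2*x*y*z + x^2 - 2
apply: trace(a b a b a b a b) = trace(a b a b)*trace(a b a b) - trace(1)   [split at a repeated a] = z^4 - 4*z^2 + 2
apply: trace(b a b a b a b^2 a) = trace(b)*trace(a b a b a b a b) - trace(a b a b a b a)   [square of b] = y*z^4 - x*z^3 - 3*y*z^2 + 2*x*z + y
trace(a b a b a b^2) = trace(b)*trace(a b a b a b) - trace(a b a b a)   [square of b] = y*z^3 - x*z^2 - 2*y*z + x
trace(b a b a b a b^2) = trace(b)*trace(a b a b a b^2) - trace(a b a b a b)   [square of b] = y^2*z^3 - x*y*z^2 - 2*y^2*z - z^3 + x*y + 3*z
use: trace(b a b^2 a^2 b a b a) = trace(a)*trace(b a b a b a b^2 a) - trace(b a b a b a b^2)   [square of a] = x*y*z^4 - x^2*z^3 - y^2*z^3 - 2*x*y*z^2 + 2*x^2*z + 2*y^2*z + z^3 - 3*z
use: trace(a^2 b a b^2 a) = trace(a)*trace(a b a b^2 a) - trace(a b a b^2)   [square of a] = x^2*y*z^2 - x^3*z - x*y^2*z - y*z^2 + 2*x*z + y
use: trace(b a b^2 a^2 b a b) = trace(b)*trace(a^2 b a b^2 a b) - trace(a^2 b a b^2 a)   [square of b] = x*y^2*z^3 - 2*x^2*y*z^2 - y^3*z^2 + x^3*z + x*y^2*z + y*z^2 - 2*x*z + y
apply: trace(a b a^2 b a b^2 a^2 b) = trace(a)*trace(b a b^2 a^2 b a b a) - trace(b a b^2 a^2 b a b)   [square of a] = x^2*y*z^4 - x^3*z^3 - 2*x*y^2*z^3 + y^3*z^2 + x^3*z + x*y^2*z + x*z^3 - y*z^2 - x*z - y
use: trace(b a^2 b^-1 a b a^2 b a b) = trace(a b a^2 b a b^2 a^2)*trace(b) - trace(a b a^2 b a b^2 a^2 b)   [inverse elimination on b] = x^3*y^2*z^3 - x^4*y*z^2 - 2*x^2*y^3*z^2 - x^2*y*z^4 + x^3*y^2*z + x^3*z^3 + x*y^4*z + x*y^2*z^3 + 2*x^2*y*z^2 - x^3*z - 3*x*y^2*z - x*z^3 + x^2*y + y*z^2 + x*z - y
trace(b a^2 b a b a b a) = trace(a)*trace(b a b a b a b a) - trace(b a b a b a b)   [square of a] = x*z^4 - y*z^3 - 3*x*z^2 + 2*y*z + x
use: trace(b a b a b^2) = trace(b)*trace(b a b a b) - trace(b a b a)   [square of b] = y^2*z^2 - x*y*z - y^2 - z^2 + 2
trace(b a^2 b a b a b) = trace(a)*trace(b a b a b^2 a) - trace(b a b a b^2)   [square of a] = x*y*z^3 - x^2*z^2 - y^2*z^2 - x*y*z + x^2 + y^2 + z^2 - 2
use: trace(b a^2 b a b a b a^2) = trace(a)*trace(b a^2 b a b a b a) - trace(b a^2 b a b a b)   [square of a] = x^2*z^4 - 2*x*y*z^3 - 2*x^2*z^2 + y^2*z^2 + 3*x*y*z - y^2 - z^2 + 2
use: trace(a b a^2 b a b a b a^2) = trace(a)*trace(b a^2 b a b a b a^2) - trace(b a^2 b a b a b a)   [square of a] = x^3*z^4 - 2*x^2*y*z^3 - 2*x^3*z^2 + x*y^2*z^2 - x*z^4 + 3*x^2*y*z + y*z^3 - x*y^2 + 2*x*z^2 - 2*y*z + x
apply: trace(b a b a b a b a b a) = trace(b a b a b a b a)*trace(b a) - trace(a b a b a b)   [split at a repeated b] = z^5 - 5*z^3 + 5*z
apply: trace(b a b a^2 b a b a b a) = trace(a)*trace(b a b a b a b a b a) - trace(b a b a b a b a b)   [square of a] = x*z^5 - y*z^4 - 4*x*z^3 + 3*y*z^2 + 3*x*z - y
use: trace(b a b a^2 b) = trace(b)*trace(a b a^2 b) - trace(a b a^2)   [square of b] = x*y*z^2 - x^2*z - y^2*z + z
trace(a b a^2 b a b a) = trace(a)*trace(b a b a^2 b a) - trace(b a b a^2 b)   [square of a] = x^2*z^3 - 2*x*y*z^2 - x^2*z + y^2*z + x*y - z
trace(b a b a^2 b a b a b) = trace(b)*trace(a b a^2 b a b a b) - trace(a b a^2 b a b a)   [square of b] = x*y*z^4 - x^2*z^3 - y^2*z^3 - x*y*z^2 + x^2*z + y^2*z + z
trace(a b a^2 b a b a b a^2 b) = trace(a)*trace(b a b a^2 b a b a b a) - trace(b a b a^2 b a b a b)   [square of a] = x^2*z^5 - 2*x*y*z^4 - 3*x^2*z^3 + y^2*z^3 + 4*x*y*z^2 + 2*x^2*z - y^2*z - x*y - z
trace(b a^2 b^-1 a b a^2 b a b a) = trace(a b a^2 b a b a b a^2)*trace(b) - trace(a b a^2 b a b a b a^2 b)   [inverse elimination on b] = x^3*y*z^4 - 2*x^2*y^2*z^3 - x^2*z^5 - 2*x^3*y*z^2 + x*y^3*z^2 + x*y*z^4 + 3*x^2*y^2*z + 3*x^2*z^3 - x*y^3 - 2*x*y*z^2 - 2*x^2*z - y^2*z + 2*x*y + z
trace(b a^2 b^-1 a b a^2 b a b a^-1) = trace(b a^2 b^-1 a b a^2 b a b)*trace(a) - trace(b a^2 b^-1 a b a^2 b a b a)   [inverse elimination on a] = x^4*y^2*z^3 - x^5*y*z^2 - 2*x^3*y^3*z^2 - 2*x^3*y*z^4 + x^4*y^2*z + x^4*z^3 + x^2*y^4*z + 3*x^2*y^2*z^3 + x^2*z^5 + 4*x^3*y*z^2 - x*y^3*z^2 - x*y*z^4 - x^4*z - 6*x^2*y^2*z - 4*x^2*z^3 + x^3*y + x*y^3 + 3*x*y*z^2 + 3*x^2*z + y^2*z - 3*x*y - z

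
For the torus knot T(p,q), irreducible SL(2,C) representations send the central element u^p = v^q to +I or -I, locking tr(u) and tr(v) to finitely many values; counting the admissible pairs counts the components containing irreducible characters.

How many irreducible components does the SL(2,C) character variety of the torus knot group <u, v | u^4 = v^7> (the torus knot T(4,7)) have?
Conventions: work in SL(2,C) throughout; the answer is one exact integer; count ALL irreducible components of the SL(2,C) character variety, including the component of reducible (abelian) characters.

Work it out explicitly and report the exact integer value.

10

In the torus knot group T(4,7), u^4 = v^7 is central, so an irreducible representation sends it to +I or -I (Schur).
So on each irreducible component the traces are pinned: tr(u) = 2*cos(pi*alpha/4) with 1 <= alpha <= 3, tr(v) = 2*cos(pi*beta/7) with 1 <= beta <= 6.
The two central values (-1)^alpha I and (-1)^beta I must be the same matrix, so alpha and beta share a parity.
Enumerate parity-matched pairs: 2*3 odd-odd plus 1*3 even-even gives 9.
That is 9 components of irreducible characters, and with the reducible (abelian) component the total is 10.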